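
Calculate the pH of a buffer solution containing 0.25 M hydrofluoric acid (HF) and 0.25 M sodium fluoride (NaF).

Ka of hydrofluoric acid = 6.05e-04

pKa = -log(6.05e-04) = 3.22. pH = pKa + log([A⁻]/[HA]) = 3.22 + log(0.25/0.25)

pH = 3.22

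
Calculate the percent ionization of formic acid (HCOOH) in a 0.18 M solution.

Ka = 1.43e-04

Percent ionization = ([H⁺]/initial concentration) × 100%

Using Ka equilibrium: x² + Ka×x - Ka×C = 0. Solving: [H⁺] = 5.0025e-03. Percent = (5.0025e-03/0.18) × 100

Percent ionization = 2.78%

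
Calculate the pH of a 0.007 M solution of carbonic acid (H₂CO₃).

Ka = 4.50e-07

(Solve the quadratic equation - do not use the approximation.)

x² + Ka×x - Ka×C = 0. Using quadratic formula: [H⁺] = 5.5900e-05

pH = 4.25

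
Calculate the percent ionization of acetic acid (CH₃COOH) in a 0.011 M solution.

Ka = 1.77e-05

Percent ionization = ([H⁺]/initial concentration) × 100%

Using Ka equilibrium: x² + Ka×x - Ka×C = 0. Solving: [H⁺] = 4.3249e-04. Percent = (4.3249e-04/0.011) × 100

Percent ionization = 3.93%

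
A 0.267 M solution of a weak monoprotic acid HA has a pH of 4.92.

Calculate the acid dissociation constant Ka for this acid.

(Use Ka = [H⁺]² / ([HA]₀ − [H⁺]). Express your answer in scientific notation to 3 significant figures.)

[H⁺] = 10^(−pH) = 10^(−4.92) = 1.202e-05 M. For HA ⇌ H⁺ + A⁻, Ka = [H⁺][A⁻]/[HA] = [H⁺]² / ([HA]₀ − [H⁺]) = (1.202e-05)² / (0.267 − 1.202e-05) = 5.41e-10.

K_a = 5.41e-10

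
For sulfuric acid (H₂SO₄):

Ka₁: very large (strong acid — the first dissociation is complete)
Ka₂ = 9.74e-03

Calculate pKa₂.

pKa₂ = -log(Ka₂) = -log(9.74e-03) = 2.01.

pK_{a2} = 2.01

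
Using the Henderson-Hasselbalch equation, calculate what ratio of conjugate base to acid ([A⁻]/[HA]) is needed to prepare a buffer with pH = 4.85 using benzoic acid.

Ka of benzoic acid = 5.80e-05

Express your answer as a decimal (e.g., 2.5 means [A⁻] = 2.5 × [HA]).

pKa = -log(5.80e-05) = 4.2366. pH = pKa + log([A⁻]/[HA]), so log([A⁻]/[HA]) = pH − pKa = 4.85 − 4.2366 = 0.6134. [A⁻]/[HA] = 10^(0.6134) = 4.11

[A⁻]/[HA] = 4.11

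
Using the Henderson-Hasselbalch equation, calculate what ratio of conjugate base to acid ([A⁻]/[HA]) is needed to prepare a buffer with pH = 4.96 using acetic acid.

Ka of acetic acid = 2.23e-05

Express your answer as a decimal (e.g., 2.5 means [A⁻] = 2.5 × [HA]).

pKa = -log(2.23e-05) = 4.6517. pH = pKa + log([A⁻]/[HA]), so log([A⁻]/[HA]) = pH − pKa = 4.96 − 4.6517 = 0.3083. [A⁻]/[HA] = 10^(0.3083) = 2.03

[A⁻]/[HA] = 2.03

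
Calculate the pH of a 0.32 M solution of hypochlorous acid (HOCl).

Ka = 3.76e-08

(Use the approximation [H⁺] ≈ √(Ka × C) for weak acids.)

[H⁺] = √(Ka × C) = √(3.76e-08 × 0.32) = 1.0969e-04. pH = -log(1.0969e-04)

pH = 3.96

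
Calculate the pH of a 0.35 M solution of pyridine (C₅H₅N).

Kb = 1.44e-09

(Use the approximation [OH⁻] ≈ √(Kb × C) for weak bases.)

[OH⁻] = √(Kb × C) = √(1.44e-09 × 0.35) = 2.2450e-05. pOH = 4.65, pH = 14 - pOH

pH = 9.35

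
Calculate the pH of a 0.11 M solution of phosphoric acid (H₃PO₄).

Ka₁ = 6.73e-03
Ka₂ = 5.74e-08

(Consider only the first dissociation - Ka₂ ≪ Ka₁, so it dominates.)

First dissociation dominates. From Ka₁ = [H⁺][HA⁻]/[H₂A], x² + Ka₁·x − Ka₁·C = 0 with C = 0.11 M and Ka₁ = 6.73e-03. Solving: [H⁺] = (−Ka₁ + √(Ka₁² + 4·Ka₁·C)) / 2 = 2.4051e-02 M. pH = -log(2.4051e-02) = 1.62.

pH = 1.62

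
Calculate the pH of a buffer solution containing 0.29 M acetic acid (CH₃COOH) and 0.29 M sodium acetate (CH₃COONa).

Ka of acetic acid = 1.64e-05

pKa = -log(1.64e-05) = 4.79. pH = pKa + log([A⁻]/[HA]) = 4.79 + log(0.29/0.29)

pH = 4.79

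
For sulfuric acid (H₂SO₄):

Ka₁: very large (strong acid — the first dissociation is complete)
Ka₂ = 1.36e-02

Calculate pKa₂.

pKa₂ = -log(Ka₂) = -log(1.36e-02) = 1.87.

pK_{a2} = 1.87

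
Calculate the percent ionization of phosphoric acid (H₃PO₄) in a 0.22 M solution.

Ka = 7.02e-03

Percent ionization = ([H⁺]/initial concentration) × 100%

Using Ka equilibrium: x² + Ka×x - Ka×C = 0. Solving: [H⁺] = 3.5945e-02. Percent = (3.5945e-02/0.22) × 100

Percent ionization = 16.3%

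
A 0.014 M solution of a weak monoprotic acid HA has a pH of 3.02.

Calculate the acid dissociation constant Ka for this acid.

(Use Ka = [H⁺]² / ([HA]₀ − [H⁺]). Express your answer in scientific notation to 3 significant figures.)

[H⁺] = 10^(−pH) = 10^(−3.02) = 9.550e-04 M. For HA ⇌ H⁺ + A⁻, Ka = [H⁺][A⁻]/[HA] = [H⁺]² / ([HA]₀ − [H⁺]) = (9.550e-04)² / (0.014 − 9.550e-04) = 6.99e-05.

K_a = 6.99e-05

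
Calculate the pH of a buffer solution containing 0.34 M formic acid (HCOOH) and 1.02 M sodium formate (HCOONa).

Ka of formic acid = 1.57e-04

pKa = -log(1.57e-04) = 3.80. pH = pKa + log([A⁻]/[HA]) = 3.80 + log(1.02/0.34)

pH = 4.28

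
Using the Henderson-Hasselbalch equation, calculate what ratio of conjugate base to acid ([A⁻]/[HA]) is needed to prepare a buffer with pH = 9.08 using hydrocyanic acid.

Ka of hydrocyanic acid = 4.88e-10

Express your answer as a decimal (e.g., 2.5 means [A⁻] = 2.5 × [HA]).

pKa = -log(4.88e-10) = 9.3116. pH = pKa + log([A⁻]/[HA]), so log([A⁻]/[HA]) = pH − pKa = 9.08 − 9.3116 = -0.2316. [A⁻]/[HA] = 10^(-0.2316) = 0.587

[A⁻]/[HA] = 0.587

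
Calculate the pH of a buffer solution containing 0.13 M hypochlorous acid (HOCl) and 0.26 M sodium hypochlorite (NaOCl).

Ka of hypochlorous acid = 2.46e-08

pKa = -log(2.46e-08) = 7.61. pH = pKa + log([A⁻]/[HA]) = 7.61 + log(0.26/0.13)

pH = 7.91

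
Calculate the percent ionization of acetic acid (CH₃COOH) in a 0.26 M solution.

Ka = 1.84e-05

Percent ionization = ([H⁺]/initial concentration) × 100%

Using Ka equilibrium: x² + Ka×x - Ka×C = 0. Solving: [H⁺] = 2.1781e-03. Percent = (2.1781e-03/0.26) × 100

Percent ionization = 0.838%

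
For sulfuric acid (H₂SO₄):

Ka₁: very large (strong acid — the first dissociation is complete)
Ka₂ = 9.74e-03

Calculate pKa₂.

pKa₂ = -log(Ka₂) = -log(9.74e-03) = 2.01.

pK_{a2} = 2.01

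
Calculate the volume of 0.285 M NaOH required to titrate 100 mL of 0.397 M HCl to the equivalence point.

At equivalence: moles acid = moles base. moles HCl = 0.397 × 100/1000 = 0.0397 mol. V_base = moles / 0.285 × 1000 = 139.3 mL.

V_{base} = 139.3 mL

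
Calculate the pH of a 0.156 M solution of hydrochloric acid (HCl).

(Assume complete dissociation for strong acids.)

[H⁺] = 0.156 M for strong acid. pH = -log[H⁺] = -log(0.156)

pH = 0.81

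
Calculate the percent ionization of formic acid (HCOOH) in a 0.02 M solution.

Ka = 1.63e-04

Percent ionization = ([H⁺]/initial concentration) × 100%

Using Ka equilibrium: x² + Ka×x - Ka×C = 0. Solving: [H⁺] = 1.7259e-03. Percent = (1.7259e-03/0.02) × 100

Percent ionization = 8.63%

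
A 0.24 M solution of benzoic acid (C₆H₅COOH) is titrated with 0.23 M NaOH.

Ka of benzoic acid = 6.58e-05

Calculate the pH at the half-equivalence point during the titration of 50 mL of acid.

At half-equivalence [HA] = [A⁻], so Henderson-Hasselbalch gives pH = pKa = -log(6.58e-05) = 4.18.

pH = pKa = 4.18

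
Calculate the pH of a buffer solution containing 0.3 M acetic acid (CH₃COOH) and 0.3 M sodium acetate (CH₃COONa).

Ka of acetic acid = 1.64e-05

pKa = -log(1.64e-05) = 4.79. pH = pKa + log([A⁻]/[HA]) = 4.79 + log(0.3/0.3)

pH = 4.79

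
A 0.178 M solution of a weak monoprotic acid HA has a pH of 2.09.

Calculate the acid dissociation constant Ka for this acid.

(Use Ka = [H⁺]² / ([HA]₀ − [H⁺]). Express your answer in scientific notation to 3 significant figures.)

[H⁺] = 10^(−pH) = 10^(−2.09) = 8.128e-03 M. For HA ⇌ H⁺ + A⁻, Ka = [H⁺][A⁻]/[HA] = [H⁺]² / ([HA]₀ − [H⁺]) = (8.128e-03)² / (0.178 − 8.128e-03) = 3.89e-04.

K_a = 3.89e-04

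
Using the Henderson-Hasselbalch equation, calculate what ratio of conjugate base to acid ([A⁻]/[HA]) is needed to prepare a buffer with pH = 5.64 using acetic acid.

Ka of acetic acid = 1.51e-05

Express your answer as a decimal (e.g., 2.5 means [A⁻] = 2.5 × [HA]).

pKa = -log(1.51e-05) = 4.8210. pH = pKa + log([A⁻]/[HA]), so log([A⁻]/[HA]) = pH − pKa = 5.64 − 4.8210 = 0.8190. [A⁻]/[HA] = 10^(0.8190) = 6.59

[A⁻]/[HA] = 6.59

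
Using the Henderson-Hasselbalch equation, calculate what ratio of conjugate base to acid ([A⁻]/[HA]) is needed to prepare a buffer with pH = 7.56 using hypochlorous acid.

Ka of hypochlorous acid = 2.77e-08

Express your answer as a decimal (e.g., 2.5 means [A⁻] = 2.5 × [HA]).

pKa = -log(2.77e-08) = 7.5575. pH = pKa + log([A⁻]/[HA]), so log([A⁻]/[HA]) = pH − pKa = 7.56 − 7.5575 = 0.0025. [A⁻]/[HA] = 10^(0.0025) = 1.01

[A⁻]/[HA] = 1.01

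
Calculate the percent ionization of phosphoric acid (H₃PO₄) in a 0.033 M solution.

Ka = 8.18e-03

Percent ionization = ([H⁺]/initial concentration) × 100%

Using Ka equilibrium: x² + Ka×x - Ka×C = 0. Solving: [H⁺] = 1.2841e-02. Percent = (1.2841e-02/0.033) × 100

Percent ionization = 38.9%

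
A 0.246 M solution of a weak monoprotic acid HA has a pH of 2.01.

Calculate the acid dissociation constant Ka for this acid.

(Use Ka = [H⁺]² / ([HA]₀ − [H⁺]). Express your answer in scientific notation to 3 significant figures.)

[H⁺] = 10^(−pH) = 10^(−2.01) = 9.772e-03 M. For HA ⇌ H⁺ + A⁻, Ka = [H⁺][A⁻]/[HA] = [H⁺]² / ([HA]₀ − [H⁺]) = (9.772e-03)² / (0.246 − 9.772e-03) = 4.04e-04.

K_a = 4.04e-04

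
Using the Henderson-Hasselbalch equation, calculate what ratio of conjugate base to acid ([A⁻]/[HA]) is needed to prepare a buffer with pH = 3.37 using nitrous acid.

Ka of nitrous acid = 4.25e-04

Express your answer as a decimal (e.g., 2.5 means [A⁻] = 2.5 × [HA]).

pKa = -log(4.25e-04) = 3.3716. pH = pKa + log([A⁻]/[HA]), so log([A⁻]/[HA]) = pH − pKa = 3.37 − 3.3716 = -0.0016. [A⁻]/[HA] = 10^(-0.0016) = 0.996

[A⁻]/[HA] = 0.996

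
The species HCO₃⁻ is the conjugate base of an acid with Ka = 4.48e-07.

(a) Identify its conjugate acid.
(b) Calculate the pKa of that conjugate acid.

(a) The conjugate acid is formed by adding one H⁺ to HCO₃⁻, giving H₂CO₃. (b) pKa = -log(Ka) = -log(4.48e-07) = 6.35.

Conjugate acid: H₂CO₃; pK_a = 6.35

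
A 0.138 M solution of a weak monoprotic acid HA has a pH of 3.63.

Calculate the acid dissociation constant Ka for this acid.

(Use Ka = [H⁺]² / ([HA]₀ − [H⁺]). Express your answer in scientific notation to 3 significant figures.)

[H⁺] = 10^(−pH) = 10^(−3.63) = 2.344e-04 M. For HA ⇌ H⁺ + A⁻, Ka = [H⁺][A⁻]/[HA] = [H⁺]² / ([HA]₀ − [H⁺]) = (2.344e-04)² / (0.138 − 2.344e-04) = 3.99e-07.

K_a = 3.99e-07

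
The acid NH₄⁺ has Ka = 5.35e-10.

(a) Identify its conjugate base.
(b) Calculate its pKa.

(a) The conjugate base is formed by removing one H⁺ from NH₄⁺, giving NH₃. (b) pKa = -log(Ka) = -log(5.35e-10) = 9.27.

Conjugate base: NH₃; pK_a = 9.27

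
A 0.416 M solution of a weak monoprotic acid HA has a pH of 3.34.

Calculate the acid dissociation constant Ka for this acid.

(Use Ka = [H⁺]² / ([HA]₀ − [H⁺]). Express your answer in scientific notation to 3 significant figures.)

[H⁺] = 10^(−pH) = 10^(−3.34) = 4.571e-04 M. For HA ⇌ H⁺ + A⁻, Ka = [H⁺][A⁻]/[HA] = [H⁺]² / ([HA]₀ − [H⁺]) = (4.571e-04)² / (0.416 − 4.571e-04) = 5.03e-07.

K_a = 5.03e-07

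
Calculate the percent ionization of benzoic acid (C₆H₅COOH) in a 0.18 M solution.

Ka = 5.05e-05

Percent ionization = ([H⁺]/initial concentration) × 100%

Using Ka equilibrium: x² + Ka×x - Ka×C = 0. Solving: [H⁺] = 2.9898e-03. Percent = (2.9898e-03/0.18) × 100

Percent ionization = 1.66%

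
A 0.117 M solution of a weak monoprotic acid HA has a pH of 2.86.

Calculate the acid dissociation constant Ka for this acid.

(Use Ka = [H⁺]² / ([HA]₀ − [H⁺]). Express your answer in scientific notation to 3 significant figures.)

[H⁺] = 10^(−pH) = 10^(−2.86) = 1.380e-03 M. For HA ⇌ H⁺ + A⁻, Ka = [H⁺][A⁻]/[HA] = [H⁺]² / ([HA]₀ − [H⁺]) = (1.380e-03)² / (0.117 − 1.380e-03) = 1.65e-05.

K_a = 1.65e-05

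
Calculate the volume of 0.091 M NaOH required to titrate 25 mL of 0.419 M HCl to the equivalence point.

At equivalence: moles acid = moles base. moles HCl = 0.419 × 25/1000 = 0.01047 mol. V_base = moles / 0.091 × 1000 = 115.1 mL.

V_{base} = 115.1 mL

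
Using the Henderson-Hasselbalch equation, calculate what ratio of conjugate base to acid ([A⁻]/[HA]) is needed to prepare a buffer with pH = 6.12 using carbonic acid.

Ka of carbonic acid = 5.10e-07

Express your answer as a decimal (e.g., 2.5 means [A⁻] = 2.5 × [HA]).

pKa = -log(5.10e-07) = 6.2924. pH = pKa + log([A⁻]/[HA]), so log([A⁻]/[HA]) = pH − pKa = 6.12 − 6.2924 = -0.1724. [A⁻]/[HA] = 10^(-0.1724) = 0.672

[A⁻]/[HA] = 0.672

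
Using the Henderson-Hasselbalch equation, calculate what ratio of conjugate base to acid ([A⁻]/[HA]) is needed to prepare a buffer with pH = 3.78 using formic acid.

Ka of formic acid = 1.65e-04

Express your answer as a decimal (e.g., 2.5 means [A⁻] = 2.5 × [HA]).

pKa = -log(1.65e-04) = 3.7825. pH = pKa + log([A⁻]/[HA]), so log([A⁻]/[HA]) = pH − pKa = 3.78 − 3.7825 = -0.0025. [A⁻]/[HA] = 10^(-0.0025) = 0.994

[A⁻]/[HA] = 0.994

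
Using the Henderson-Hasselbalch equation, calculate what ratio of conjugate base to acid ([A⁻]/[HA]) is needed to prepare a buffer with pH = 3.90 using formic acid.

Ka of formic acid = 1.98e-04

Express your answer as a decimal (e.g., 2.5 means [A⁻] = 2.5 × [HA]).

pKa = -log(1.98e-04) = 3.7033. pH = pKa + log([A⁻]/[HA]), so log([A⁻]/[HA]) = pH − pKa = 3.90 − 3.7033 = 0.1967. [A⁻]/[HA] = 10^(0.1967) = 1.57

[A⁻]/[HA] = 1.57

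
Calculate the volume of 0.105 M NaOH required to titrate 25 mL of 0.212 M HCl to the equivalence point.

At equivalence: moles acid = moles base. moles HCl = 0.212 × 25/1000 = 0.0053 mol. V_base = moles / 0.105 × 1000 = 50.5 mL.

V_{base} = 50.5 mL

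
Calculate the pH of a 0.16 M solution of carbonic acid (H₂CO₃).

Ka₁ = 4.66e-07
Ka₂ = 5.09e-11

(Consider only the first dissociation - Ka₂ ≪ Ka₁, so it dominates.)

First dissociation dominates. From Ka₁ = [H⁺][HA⁻]/[H₂A], x² + Ka₁·x − Ka₁·C = 0 with C = 0.16 M and Ka₁ = 4.66e-07. Solving: [H⁺] = (−Ka₁ + √(Ka₁² + 4·Ka₁·C)) / 2 = 2.7282e-04 M. pH = -log(2.7282e-04) = 3.56.

pH = 3.56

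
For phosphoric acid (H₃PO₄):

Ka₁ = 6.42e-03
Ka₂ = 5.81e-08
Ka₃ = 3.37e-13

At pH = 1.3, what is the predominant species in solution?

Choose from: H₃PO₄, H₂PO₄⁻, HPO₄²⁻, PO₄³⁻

pKa₁ = 2.19, pKa₂ = 7.24, pKa₃ = 12.47. For a polyprotic acid the predominant species crosses at each pKa: below pKa_n the protonated form dominates, above it the deprotonated form does. At pH = 1.3, the predominant species is H₃PO₄.

H₃PO₄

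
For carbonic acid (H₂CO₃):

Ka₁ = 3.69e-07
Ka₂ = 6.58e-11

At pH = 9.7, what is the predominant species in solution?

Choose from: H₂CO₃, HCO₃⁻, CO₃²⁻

pKa₁ = 6.43, pKa₂ = 10.18. For a polyprotic acid the predominant species crosses at each pKa: below pKa_n the protonated form dominates, above it the deprotonated form does. At pH = 9.7, the predominant species is HCO₃⁻.

HCO₃⁻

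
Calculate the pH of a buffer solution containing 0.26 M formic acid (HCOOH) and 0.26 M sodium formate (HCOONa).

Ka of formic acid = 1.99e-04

pKa = -log(1.99e-04) = 3.70. pH = pKa + log([A⁻]/[HA]) = 3.70 + log(0.26/0.26)

pH = 3.70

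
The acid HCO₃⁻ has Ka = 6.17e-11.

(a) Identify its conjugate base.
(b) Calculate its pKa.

(a) The conjugate base is formed by removing one H⁺ from HCO₃⁻, giving CO₃²⁻. (b) pKa = -log(Ka) = -log(6.17e-11) = 10.21.

Conjugate base: CO₃²⁻; pK_a = 10.21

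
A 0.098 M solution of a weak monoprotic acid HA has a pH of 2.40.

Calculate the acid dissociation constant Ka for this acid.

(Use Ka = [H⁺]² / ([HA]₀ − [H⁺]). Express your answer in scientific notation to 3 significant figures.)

[H⁺] = 10^(−pH) = 10^(−2.40) = 3.981e-03 M. For HA ⇌ H⁺ + A⁻, Ka = [H⁺][A⁻]/[HA] = [H⁺]² / ([HA]₀ − [H⁺]) = (3.981e-03)² / (0.098 − 3.981e-03) = 1.69e-04.

K_a = 1.69e-04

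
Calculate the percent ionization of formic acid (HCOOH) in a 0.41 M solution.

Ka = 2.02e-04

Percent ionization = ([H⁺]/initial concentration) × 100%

Using Ka equilibrium: x² + Ka×x - Ka×C = 0. Solving: [H⁺] = 9.0001e-03. Percent = (9.0001e-03/0.41) × 100

Percent ionization = 2.2%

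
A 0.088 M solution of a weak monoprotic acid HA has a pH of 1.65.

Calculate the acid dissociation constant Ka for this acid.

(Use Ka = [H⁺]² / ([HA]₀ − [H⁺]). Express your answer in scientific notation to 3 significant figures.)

[H⁺] = 10^(−pH) = 10^(−1.65) = 2.239e-02 M. For HA ⇌ H⁺ + A⁻, Ka = [H⁺][A⁻]/[HA] = [H⁺]² / ([HA]₀ − [H⁺]) = (2.239e-02)² / (0.088 − 2.239e-02) = 7.64e-03.

K_a = 7.64e-03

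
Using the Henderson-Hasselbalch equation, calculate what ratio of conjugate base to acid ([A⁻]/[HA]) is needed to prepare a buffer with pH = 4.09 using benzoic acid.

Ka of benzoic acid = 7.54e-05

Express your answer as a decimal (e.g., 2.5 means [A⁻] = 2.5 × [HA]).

pKa = -log(7.54e-05) = 4.1226. pH = pKa + log([A⁻]/[HA]), so log([A⁻]/[HA]) = pH − pKa = 4.09 − 4.1226 = -0.0326. [A⁻]/[HA] = 10^(-0.0326) = 0.928

[A⁻]/[HA] = 0.928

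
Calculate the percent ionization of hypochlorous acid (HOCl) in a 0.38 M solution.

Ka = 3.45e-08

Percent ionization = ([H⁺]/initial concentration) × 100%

Using Ka equilibrium: x² + Ka×x - Ka×C = 0. Solving: [H⁺] = 1.1448e-04. Percent = (1.1448e-04/0.38) × 100

Percent ionization = 0.0301%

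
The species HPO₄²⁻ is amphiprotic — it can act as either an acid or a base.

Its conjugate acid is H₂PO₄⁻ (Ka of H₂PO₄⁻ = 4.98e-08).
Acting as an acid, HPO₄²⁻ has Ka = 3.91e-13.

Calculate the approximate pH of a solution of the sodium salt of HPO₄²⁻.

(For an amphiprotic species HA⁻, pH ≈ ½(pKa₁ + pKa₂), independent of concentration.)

pKa₁ = -log(4.98e-08) = 7.30; pKa₂ = -log(3.91e-13) = 12.41. For an amphiprotic species, pH ≈ ½(pKa₁ + pKa₂) = ½(7.30 + 12.41) = 9.86.

pH = 9.86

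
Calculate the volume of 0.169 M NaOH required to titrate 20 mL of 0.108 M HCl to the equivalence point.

At equivalence: moles acid = moles base. moles HCl = 0.108 × 20/1000 = 0.00216 mol. V_base = moles / 0.169 × 1000 = 12.8 mL.

V_{base} = 12.8 mL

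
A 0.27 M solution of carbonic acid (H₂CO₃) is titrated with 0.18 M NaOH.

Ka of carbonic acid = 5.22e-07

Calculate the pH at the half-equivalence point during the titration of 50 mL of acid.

At half-equivalence [HA] = [A⁻], so Henderson-Hasselbalch gives pH = pKa = -log(5.22e-07) = 6.28.

pH = pKa = 6.28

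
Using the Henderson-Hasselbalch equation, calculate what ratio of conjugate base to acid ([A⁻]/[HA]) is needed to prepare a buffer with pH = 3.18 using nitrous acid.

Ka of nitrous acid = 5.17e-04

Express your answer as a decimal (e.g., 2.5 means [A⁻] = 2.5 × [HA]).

pKa = -log(5.17e-04) = 3.2865. pH = pKa + log([A⁻]/[HA]), so log([A⁻]/[HA]) = pH − pKa = 3.18 − 3.2865 = -0.1065. [A⁻]/[HA] = 10^(-0.1065) = 0.783

[A⁻]/[HA] = 0.783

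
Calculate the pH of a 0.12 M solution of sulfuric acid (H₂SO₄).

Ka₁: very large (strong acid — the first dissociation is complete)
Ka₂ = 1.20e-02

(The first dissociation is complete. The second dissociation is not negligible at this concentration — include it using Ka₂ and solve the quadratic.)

First dissociation is complete: [H⁺]₀ = [HSO₄⁻]₀ = C = 0.12 M. Second dissociation HSO₄⁻ ⇌ H⁺ + SO₄²⁻: let x = [SO₄²⁻]. Ka₂ = (C + x)·x / (C − x) = 1.20e-02 → x² + (C + Ka₂)·x − Ka₂·C = 0 → x² + 0.13200·x − 1.440e-03 = 0. x = (−0.13200 + √(0.13200² + 4 × 1.440e-03)) / 2 = 1.0131e-02 M. [H⁺] = C + x = 0.12 + 1.0131e-02 = 1.3013e-01 M. pH = -log(1.3013e-01) = 0.89.

pH = 0.89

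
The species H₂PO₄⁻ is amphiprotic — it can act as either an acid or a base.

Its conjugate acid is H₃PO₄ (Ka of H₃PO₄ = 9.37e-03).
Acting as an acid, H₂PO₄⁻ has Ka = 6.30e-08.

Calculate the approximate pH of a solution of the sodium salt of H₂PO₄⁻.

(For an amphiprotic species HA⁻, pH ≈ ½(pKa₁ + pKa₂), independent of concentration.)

pKa₁ = -log(9.37e-03) = 2.03; pKa₂ = -log(6.30e-08) = 7.20. For an amphiprotic species, pH ≈ ½(pKa₁ + pKa₂) = ½(2.03 + 7.20) = 4.61.

pH = 4.61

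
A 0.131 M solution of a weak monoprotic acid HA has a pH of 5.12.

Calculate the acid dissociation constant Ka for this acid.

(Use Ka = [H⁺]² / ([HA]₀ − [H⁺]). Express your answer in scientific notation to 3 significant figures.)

[H⁺] = 10^(−pH) = 10^(−5.12) = 7.586e-06 M. For HA ⇌ H⁺ + A⁻, Ka = [H⁺][A⁻]/[HA] = [H⁺]² / ([HA]₀ − [H⁺]) = (7.586e-06)² / (0.131 − 7.586e-06) = 4.39e-10.

K_a = 4.39e-10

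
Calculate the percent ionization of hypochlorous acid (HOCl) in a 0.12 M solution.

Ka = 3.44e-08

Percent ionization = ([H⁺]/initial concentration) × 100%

Using Ka equilibrium: x² + Ka×x - Ka×C = 0. Solving: [H⁺] = 6.4232e-05. Percent = (6.4232e-05/0.12) × 100

Percent ionization = 0.0535%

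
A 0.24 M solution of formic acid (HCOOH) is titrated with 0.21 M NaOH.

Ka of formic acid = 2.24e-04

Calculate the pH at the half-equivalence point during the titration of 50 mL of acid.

At half-equivalence [HA] = [A⁻], so Henderson-Hasselbalch gives pH = pKa = -log(2.24e-04) = 3.65.

pH = pKa = 3.65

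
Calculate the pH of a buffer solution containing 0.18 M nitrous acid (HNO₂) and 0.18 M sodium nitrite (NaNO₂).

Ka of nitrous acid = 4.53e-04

pKa = -log(4.53e-04) = 3.34. pH = pKa + log([A⁻]/[HA]) = 3.34 + log(0.18/0.18)

pH = 3.34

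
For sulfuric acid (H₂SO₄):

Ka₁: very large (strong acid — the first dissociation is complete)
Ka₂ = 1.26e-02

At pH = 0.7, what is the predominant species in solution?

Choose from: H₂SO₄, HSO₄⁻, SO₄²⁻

The first dissociation is complete, so H₂SO₄ itself is never the predominant species in water; pKa₂ = -log(1.26e-02) = 1.90. For a polyprotic acid the predominant species crosses at each pKa: below pKa_n the protonated form dominates, above it the deprotonated form does. At pH = 0.7, the predominant species is HSO₄⁻.

HSO₄⁻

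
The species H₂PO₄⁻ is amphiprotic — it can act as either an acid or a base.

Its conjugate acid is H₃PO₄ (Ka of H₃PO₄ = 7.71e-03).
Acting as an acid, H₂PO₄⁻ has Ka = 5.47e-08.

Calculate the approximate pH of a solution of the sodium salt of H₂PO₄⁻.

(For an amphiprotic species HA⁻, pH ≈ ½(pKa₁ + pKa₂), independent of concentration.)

pKa₁ = -log(7.71e-03) = 2.11; pKa₂ = -log(5.47e-08) = 7.26. For an amphiprotic species, pH ≈ ½(pKa₁ + pKa₂) = ½(2.11 + 7.26) = 4.69.

pH = 4.69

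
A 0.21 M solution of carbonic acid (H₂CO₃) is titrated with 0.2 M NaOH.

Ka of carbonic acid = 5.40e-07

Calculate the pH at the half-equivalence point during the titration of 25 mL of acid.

At half-equivalence [HA] = [A⁻], so Henderson-Hasselbalch gives pH = pKa = -log(5.40e-07) = 6.27.

pH = pKa = 6.27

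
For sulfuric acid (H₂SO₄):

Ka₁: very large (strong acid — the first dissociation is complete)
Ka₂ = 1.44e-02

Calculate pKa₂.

pKa₂ = -log(Ka₂) = -log(1.44e-02) = 1.84.

pK_{a2} = 1.84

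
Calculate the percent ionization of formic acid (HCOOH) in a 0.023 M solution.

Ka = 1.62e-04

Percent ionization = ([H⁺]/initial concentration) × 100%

Using Ka equilibrium: x² + Ka×x - Ka×C = 0. Solving: [H⁺] = 1.8510e-03. Percent = (1.8510e-03/0.023) × 100

Percent ionization = 8.05%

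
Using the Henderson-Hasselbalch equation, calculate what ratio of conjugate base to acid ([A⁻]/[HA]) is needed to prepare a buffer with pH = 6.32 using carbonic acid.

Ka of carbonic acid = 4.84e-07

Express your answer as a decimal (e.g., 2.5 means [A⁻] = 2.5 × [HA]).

pKa = -log(4.84e-07) = 6.3152. pH = pKa + log([A⁻]/[HA]), so log([A⁻]/[HA]) = pH − pKa = 6.32 − 6.3152 = 0.0048. [A⁻]/[HA] = 10^(0.0048) = 1.01

[A⁻]/[HA] = 1.01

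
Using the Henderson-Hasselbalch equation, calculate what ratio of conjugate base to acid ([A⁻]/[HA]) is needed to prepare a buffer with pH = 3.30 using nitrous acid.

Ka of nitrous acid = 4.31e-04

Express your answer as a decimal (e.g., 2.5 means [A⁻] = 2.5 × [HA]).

pKa = -log(4.31e-04) = 3.3655. pH = pKa + log([A⁻]/[HA]), so log([A⁻]/[HA]) = pH − pKa = 3.30 − 3.3655 = -0.0655. [A⁻]/[HA] = 10^(-0.0655) = 0.860

[A⁻]/[HA] = 0.860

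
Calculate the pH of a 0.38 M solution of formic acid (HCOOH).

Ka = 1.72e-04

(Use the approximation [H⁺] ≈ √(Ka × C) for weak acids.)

[H⁺] = √(Ka × C) = √(1.72e-04 × 0.38) = 8.0846e-03. pH = -log(8.0846e-03)

pH = 2.09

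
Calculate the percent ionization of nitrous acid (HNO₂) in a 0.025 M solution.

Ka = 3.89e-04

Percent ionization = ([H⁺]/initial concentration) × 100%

Using Ka equilibrium: x² + Ka×x - Ka×C = 0. Solving: [H⁺] = 2.9301e-03. Percent = (2.9301e-03/0.025) × 100

Percent ionization = 11.7%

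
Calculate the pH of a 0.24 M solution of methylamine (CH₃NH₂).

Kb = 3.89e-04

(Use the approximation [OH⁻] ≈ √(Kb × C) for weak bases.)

[OH⁻] = √(Kb × C) = √(3.89e-04 × 0.24) = 9.6623e-03. pOH = 2.01, pH = 14 - pOH

pH = 11.99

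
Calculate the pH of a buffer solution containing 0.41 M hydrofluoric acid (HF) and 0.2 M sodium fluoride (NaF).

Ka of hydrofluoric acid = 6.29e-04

pKa = -log(6.29e-04) = 3.20. pH = pKa + log([A⁻]/[HA]) = 3.20 + log(0.2/0.41)

pH = 2.89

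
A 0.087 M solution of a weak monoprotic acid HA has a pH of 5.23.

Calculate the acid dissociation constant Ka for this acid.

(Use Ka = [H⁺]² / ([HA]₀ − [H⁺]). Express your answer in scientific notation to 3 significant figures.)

[H⁺] = 10^(−pH) = 10^(−5.23) = 5.888e-06 M. For HA ⇌ H⁺ + A⁻, Ka = [H⁺][A⁻]/[HA] = [H⁺]² / ([HA]₀ − [H⁺]) = (5.888e-06)² / (0.087 − 5.888e-06) = 3.99e-10.

K_a = 3.99e-10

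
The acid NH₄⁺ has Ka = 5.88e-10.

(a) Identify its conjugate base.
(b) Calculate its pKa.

(a) The conjugate base is formed by removing one H⁺ from NH₄⁺, giving NH₃. (b) pKa = -log(Ka) = -log(5.88e-10) = 9.23.

Conjugate base: NH₃; pK_a = 9.23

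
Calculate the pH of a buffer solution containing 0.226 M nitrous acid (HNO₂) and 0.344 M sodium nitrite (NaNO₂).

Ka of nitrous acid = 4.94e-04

pKa = -log(4.94e-04) = 3.31. pH = pKa + log([A⁻]/[HA]) = 3.31 + log(0.344/0.226)

pH = 3.49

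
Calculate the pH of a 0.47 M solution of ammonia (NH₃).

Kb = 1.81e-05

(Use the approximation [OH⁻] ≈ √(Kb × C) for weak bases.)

[OH⁻] = √(Kb × C) = √(1.81e-05 × 0.47) = 2.9167e-03. pOH = 2.54, pH = 14 - pOH

pH = 11.46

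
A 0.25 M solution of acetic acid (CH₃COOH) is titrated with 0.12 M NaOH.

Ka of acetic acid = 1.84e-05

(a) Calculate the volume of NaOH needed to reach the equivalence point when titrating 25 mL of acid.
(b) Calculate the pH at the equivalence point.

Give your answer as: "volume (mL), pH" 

moles acid = 0.25 × 25/1000 = 0.00625 mol; V_base = moles/0.12 × 1000 = 52.1 mL. At equivalence only the conjugate base is present: [A⁻] = 0.00625/0.077 = 8.1081e-02 M. Kb = Kw/Ka = 5.43e-10; [OH⁻] = √(Kb × [A⁻]) = 6.6382e-06; pOH = 5.18; pH = 14 - pOH = 8.82.

V = 52.1 mL, pH = 8.82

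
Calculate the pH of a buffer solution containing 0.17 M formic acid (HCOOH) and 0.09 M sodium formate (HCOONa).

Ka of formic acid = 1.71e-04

pKa = -log(1.71e-04) = 3.77. pH = pKa + log([A⁻]/[HA]) = 3.77 + log(0.09/0.17)

pH = 3.49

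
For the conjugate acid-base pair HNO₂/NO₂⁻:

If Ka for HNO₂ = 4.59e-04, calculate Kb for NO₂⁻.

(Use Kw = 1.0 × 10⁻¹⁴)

For a conjugate pair Ka × Kb = Kw, so Kb = Kw/Ka = 1.0 × 10⁻¹⁴ / 4.59e-04 = 2.18e-11.

K_b = 2.18e-11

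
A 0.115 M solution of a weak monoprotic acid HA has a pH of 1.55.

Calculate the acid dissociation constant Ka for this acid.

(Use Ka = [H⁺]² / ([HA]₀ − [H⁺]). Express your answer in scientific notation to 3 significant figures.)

[H⁺] = 10^(−pH) = 10^(−1.55) = 2.818e-02 M. For HA ⇌ H⁺ + A⁻, Ka = [H⁺][A⁻]/[HA] = [H⁺]² / ([HA]₀ − [H⁺]) = (2.818e-02)² / (0.115 − 2.818e-02) = 9.15e-03.

K_a = 9.15e-03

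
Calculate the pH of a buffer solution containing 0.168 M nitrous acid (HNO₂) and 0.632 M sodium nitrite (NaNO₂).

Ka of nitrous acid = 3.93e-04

pKa = -log(3.93e-04) = 3.41. pH = pKa + log([A⁻]/[HA]) = 3.41 + log(0.632/0.168)

pH = 3.98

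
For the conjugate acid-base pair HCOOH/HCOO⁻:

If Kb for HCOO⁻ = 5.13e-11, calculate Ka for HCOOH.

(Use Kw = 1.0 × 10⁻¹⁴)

For a conjugate pair Ka × Kb = Kw, so Ka = Kw/Kb = 1.0 × 10⁻¹⁴ / 5.13e-11 = 1.95e-04.

K_a = 1.95e-04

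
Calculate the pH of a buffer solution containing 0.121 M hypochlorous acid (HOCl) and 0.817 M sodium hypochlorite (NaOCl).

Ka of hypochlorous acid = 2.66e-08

pKa = -log(2.66e-08) = 7.58. pH = pKa + log([A⁻]/[HA]) = 7.58 + log(0.817/0.121)

pH = 8.40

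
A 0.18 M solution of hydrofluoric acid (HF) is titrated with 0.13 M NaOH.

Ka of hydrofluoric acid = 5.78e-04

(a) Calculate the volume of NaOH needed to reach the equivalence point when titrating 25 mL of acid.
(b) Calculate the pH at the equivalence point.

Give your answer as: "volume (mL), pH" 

moles acid = 0.18 × 25/1000 = 0.0045 mol; V_base = moles/0.13 × 1000 = 34.6 mL. At equivalence only the conjugate base is present: [A⁻] = 0.0045/0.060 = 7.5484e-02 M. Kb = Kw/Ka = 1.73e-11; [OH⁻] = √(Kb × [A⁻]) = 1.1428e-06; pOH = 5.94; pH = 14 - pOH = 8.06.

V = 34.6 mL, pH = 8.06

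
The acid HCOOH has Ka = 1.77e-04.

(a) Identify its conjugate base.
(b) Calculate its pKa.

(a) The conjugate base is formed by removing one H⁺ from HCOOH, giving HCOO⁻. (b) pKa = -log(Ka) = -log(1.77e-04) = 3.75.

Conjugate base: HCOO⁻; pK_a = 3.75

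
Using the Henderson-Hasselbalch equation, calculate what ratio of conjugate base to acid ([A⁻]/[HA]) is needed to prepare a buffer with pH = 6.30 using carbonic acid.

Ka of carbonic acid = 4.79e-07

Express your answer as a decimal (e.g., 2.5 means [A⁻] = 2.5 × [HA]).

pKa = -log(4.79e-07) = 6.3197. pH = pKa + log([A⁻]/[HA]), so log([A⁻]/[HA]) = pH − pKa = 6.30 − 6.3197 = -0.0197. [A⁻]/[HA] = 10^(-0.0197) = 0.956

[A⁻]/[HA] = 0.956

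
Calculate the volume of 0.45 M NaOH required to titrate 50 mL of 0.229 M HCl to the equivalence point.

At equivalence: moles acid = moles base. moles HCl = 0.229 × 50/1000 = 0.01145 mol. V_base = moles / 0.45 × 1000 = 25.4 mL.

V_{base} = 25.4 mL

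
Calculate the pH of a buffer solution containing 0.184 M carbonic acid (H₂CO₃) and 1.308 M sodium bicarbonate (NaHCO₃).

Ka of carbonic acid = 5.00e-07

pKa = -log(5.00e-07) = 6.30. pH = pKa + log([A⁻]/[HA]) = 6.30 + log(1.308/0.184)

pH = 7.15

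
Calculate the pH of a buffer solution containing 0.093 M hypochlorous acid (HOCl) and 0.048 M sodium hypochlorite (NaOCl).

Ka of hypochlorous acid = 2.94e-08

pKa = -log(2.94e-08) = 7.53. pH = pKa + log([A⁻]/[HA]) = 7.53 + log(0.048/0.093)

pH = 7.24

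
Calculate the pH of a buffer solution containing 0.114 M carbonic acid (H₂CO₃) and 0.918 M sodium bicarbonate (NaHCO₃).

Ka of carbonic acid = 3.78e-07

pKa = -log(3.78e-07) = 6.42. pH = pKa + log([A⁻]/[HA]) = 6.42 + log(0.918/0.114)

pH = 7.33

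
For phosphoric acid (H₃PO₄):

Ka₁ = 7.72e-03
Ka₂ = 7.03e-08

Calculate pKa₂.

pKa₂ = -log(Ka₂) = -log(7.03e-08) = 7.15.

pK_{a2} = 7.15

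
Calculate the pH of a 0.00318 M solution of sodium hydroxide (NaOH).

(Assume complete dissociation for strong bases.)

[OH⁻] = 0.00318 M for strong base. pOH = -log[OH⁻] = 2.50, pH = 14 - pOH

pH = 11.50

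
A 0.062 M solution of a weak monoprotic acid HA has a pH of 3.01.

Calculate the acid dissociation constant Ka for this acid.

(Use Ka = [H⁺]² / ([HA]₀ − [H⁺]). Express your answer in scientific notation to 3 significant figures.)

[H⁺] = 10^(−pH) = 10^(−3.01) = 9.772e-04 M. For HA ⇌ H⁺ + A⁻, Ka = [H⁺][A⁻]/[HA] = [H⁺]² / ([HA]₀ − [H⁺]) = (9.772e-04)² / (0.062 − 9.772e-04) = 1.56e-05.

K_a = 1.56e-05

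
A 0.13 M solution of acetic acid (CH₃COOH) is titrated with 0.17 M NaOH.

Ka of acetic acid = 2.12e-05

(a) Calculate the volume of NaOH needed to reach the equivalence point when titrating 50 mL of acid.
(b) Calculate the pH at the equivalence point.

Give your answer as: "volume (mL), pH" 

moles acid = 0.13 × 50/1000 = 0.0065 mol; V_base = moles/0.17 × 1000 = 38.2 mL. At equivalence only the conjugate base is present: [A⁻] = 0.0065/0.088 = 7.3667e-02 M. Kb = Kw/Ka = 4.72e-10; [OH⁻] = √(Kb × [A⁻]) = 5.8948e-06; pOH = 5.23; pH = 14 - pOH = 8.77.

V = 38.2 mL, pH = 8.77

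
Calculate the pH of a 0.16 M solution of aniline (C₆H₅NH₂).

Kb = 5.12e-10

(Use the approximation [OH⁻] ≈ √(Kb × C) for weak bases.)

[OH⁻] = √(Kb × C) = √(5.12e-10 × 0.16) = 9.0510e-06. pOH = 5.04, pH = 14 - pOH

pH = 8.96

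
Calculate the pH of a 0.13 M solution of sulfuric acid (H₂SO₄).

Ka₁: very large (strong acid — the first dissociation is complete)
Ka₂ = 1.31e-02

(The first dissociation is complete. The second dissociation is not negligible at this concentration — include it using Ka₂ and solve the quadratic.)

First dissociation is complete: [H⁺]₀ = [HSO₄⁻]₀ = C = 0.13 M. Second dissociation HSO₄⁻ ⇌ H⁺ + SO₄²⁻: let x = [SO₄²⁻]. Ka₂ = (C + x)·x / (C − x) = 1.31e-02 → x² + (C + Ka₂)·x − Ka₂·C = 0 → x² + 0.14310·x − 1.703e-03 = 0. x = (−0.14310 + √(0.14310² + 4 × 1.703e-03)) / 2 = 1.1048e-02 M. [H⁺] = C + x = 0.13 + 1.1048e-02 = 1.4105e-01 M. pH = -log(1.4105e-01) = 0.85.

pH = 0.85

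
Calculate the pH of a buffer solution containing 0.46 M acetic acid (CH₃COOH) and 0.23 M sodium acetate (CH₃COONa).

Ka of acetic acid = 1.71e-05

pKa = -log(1.71e-05) = 4.77. pH = pKa + log([A⁻]/[HA]) = 4.77 + log(0.23/0.46)

pH = 4.47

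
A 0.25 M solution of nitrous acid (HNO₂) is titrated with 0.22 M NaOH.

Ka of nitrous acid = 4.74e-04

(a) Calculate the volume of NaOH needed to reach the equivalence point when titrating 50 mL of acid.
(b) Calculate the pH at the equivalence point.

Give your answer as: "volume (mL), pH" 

moles acid = 0.25 × 50/1000 = 0.0125 mol; V_base = moles/0.22 × 1000 = 56.8 mL. At equivalence only the conjugate base is present: [A⁻] = 0.0125/0.107 = 1.1702e-01 M. Kb = Kw/Ka = 2.11e-11; [OH⁻] = √(Kb × [A⁻]) = 1.5712e-06; pOH = 5.80; pH = 14 - pOH = 8.20.

V = 56.8 mL, pH = 8.20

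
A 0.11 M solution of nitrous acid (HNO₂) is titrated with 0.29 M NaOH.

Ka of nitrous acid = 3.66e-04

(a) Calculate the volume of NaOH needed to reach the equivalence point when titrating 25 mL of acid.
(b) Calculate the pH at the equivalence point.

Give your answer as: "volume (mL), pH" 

moles acid = 0.11 × 25/1000 = 0.00275 mol; V_base = moles/0.29 × 1000 = 9.5 mL. At equivalence only the conjugate base is present: [A⁻] = 0.00275/0.034 = 7.9750e-02 M. Kb = Kw/Ka = 2.73e-11; [OH⁻] = √(Kb × [A⁻]) = 1.4761e-06; pOH = 5.83; pH = 14 - pOH = 8.17.

V = 9.5 mL, pH = 8.17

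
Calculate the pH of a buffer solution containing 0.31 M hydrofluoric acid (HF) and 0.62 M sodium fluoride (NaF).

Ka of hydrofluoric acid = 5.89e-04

pKa = -log(5.89e-04) = 3.23. pH = pKa + log([A⁻]/[HA]) = 3.23 + log(0.62/0.31)

pH = 3.53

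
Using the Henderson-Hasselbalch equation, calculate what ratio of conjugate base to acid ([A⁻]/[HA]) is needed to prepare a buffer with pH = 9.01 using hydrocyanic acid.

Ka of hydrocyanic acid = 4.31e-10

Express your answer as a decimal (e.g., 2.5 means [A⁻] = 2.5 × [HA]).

pKa = -log(4.31e-10) = 9.3655. pH = pKa + log([A⁻]/[HA]), so log([A⁻]/[HA]) = pH − pKa = 9.01 − 9.3655 = -0.3555. [A⁻]/[HA] = 10^(-0.3555) = 0.441

[A⁻]/[HA] = 0.441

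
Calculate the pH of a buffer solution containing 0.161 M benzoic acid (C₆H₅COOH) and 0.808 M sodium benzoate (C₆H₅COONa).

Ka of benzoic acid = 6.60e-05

pKa = -log(6.60e-05) = 4.18. pH = pKa + log([A⁻]/[HA]) = 4.18 + log(0.808/0.161)

pH = 4.88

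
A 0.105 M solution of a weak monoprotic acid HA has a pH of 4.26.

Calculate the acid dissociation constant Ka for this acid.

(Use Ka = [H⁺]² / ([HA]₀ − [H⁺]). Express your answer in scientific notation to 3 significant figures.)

[H⁺] = 10^(−pH) = 10^(−4.26) = 5.495e-05 M. For HA ⇌ H⁺ + A⁻, Ka = [H⁺][A⁻]/[HA] = [H⁺]² / ([HA]₀ − [H⁺]) = (5.495e-05)² / (0.105 − 5.495e-05) = 2.88e-08.

K_a = 2.88e-08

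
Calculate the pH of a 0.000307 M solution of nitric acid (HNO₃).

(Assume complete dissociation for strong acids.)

[H⁺] = 0.000307 M for strong acid. pH = -log[H⁺] = -log(0.000307)

pH = 3.51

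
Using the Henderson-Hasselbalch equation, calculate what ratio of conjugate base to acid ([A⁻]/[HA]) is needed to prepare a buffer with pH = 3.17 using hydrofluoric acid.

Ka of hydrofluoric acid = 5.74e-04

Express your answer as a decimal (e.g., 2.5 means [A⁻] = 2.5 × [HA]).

pKa = -log(5.74e-04) = 3.2411. pH = pKa + log([A⁻]/[HA]), so log([A⁻]/[HA]) = pH − pKa = 3.17 − 3.2411 = -0.0711. [A⁻]/[HA] = 10^(-0.0711) = 0.849

[A⁻]/[HA] = 0.849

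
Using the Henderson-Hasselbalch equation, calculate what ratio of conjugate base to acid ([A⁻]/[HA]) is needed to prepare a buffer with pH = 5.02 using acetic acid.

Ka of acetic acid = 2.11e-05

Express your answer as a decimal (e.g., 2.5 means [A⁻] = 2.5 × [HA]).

pKa = -log(2.11e-05) = 4.6757. pH = pKa + log([A⁻]/[HA]), so log([A⁻]/[HA]) = pH − pKa = 5.02 − 4.6757 = 0.3443. [A⁻]/[HA] = 10^(0.3443) = 2.21

[A⁻]/[HA] = 2.21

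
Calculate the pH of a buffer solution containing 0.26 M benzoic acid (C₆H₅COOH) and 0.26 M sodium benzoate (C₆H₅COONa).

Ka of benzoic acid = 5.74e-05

pKa = -log(5.74e-05) = 4.24. pH = pKa + log([A⁻]/[HA]) = 4.24 + log(0.26/0.26)

pH = 4.24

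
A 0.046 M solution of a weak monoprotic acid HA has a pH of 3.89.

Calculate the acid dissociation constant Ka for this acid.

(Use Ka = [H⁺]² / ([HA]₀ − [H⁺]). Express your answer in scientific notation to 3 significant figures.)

[H⁺] = 10^(−pH) = 10^(−3.89) = 1.288e-04 M. For HA ⇌ H⁺ + A⁻, Ka = [H⁺][A⁻]/[HA] = [H⁺]² / ([HA]₀ − [H⁺]) = (1.288e-04)² / (0.046 − 1.288e-04) = 3.62e-07.

K_a = 3.62e-07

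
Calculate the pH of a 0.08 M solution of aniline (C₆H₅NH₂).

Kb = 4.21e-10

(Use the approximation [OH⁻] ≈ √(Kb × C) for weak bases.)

[OH⁻] = √(Kb × C) = √(4.21e-10 × 0.08) = 5.8034e-06. pOH = 5.24, pH = 14 - pOH

pH = 8.76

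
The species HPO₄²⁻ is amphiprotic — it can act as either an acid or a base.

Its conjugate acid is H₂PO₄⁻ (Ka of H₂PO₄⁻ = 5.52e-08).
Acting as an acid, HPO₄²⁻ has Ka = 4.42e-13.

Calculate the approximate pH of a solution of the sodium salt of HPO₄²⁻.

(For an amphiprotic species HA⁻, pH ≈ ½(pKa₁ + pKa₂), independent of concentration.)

pKa₁ = -log(5.52e-08) = 7.26; pKa₂ = -log(4.42e-13) = 12.35. For an amphiprotic species, pH ≈ ½(pKa₁ + pKa₂) = ½(7.26 + 12.35) = 9.81.

pH = 9.81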